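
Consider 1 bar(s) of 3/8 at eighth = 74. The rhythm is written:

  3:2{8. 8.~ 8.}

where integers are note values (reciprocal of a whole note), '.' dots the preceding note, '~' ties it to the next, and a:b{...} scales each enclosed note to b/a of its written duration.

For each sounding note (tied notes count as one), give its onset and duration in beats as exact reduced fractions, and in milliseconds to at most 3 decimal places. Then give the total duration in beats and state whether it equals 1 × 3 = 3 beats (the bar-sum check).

1) 0.0ms=0b +810.811ms=1b
2) 810.811ms=1b +1621.622ms=2b
Σ=3b of 3 (74bpm 3/8) — PASS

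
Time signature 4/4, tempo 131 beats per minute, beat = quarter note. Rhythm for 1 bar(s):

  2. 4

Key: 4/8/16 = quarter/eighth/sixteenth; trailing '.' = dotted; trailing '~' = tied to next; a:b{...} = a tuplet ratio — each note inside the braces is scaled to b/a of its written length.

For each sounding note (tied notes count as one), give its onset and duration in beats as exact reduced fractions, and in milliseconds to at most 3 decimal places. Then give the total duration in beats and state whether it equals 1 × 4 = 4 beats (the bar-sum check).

1) 0.0ms=0b +1374.046ms=3b
2) 1374.046ms=3b +458.015ms=1b
Σ=4b of 4 (131bpm 4/4) — PASS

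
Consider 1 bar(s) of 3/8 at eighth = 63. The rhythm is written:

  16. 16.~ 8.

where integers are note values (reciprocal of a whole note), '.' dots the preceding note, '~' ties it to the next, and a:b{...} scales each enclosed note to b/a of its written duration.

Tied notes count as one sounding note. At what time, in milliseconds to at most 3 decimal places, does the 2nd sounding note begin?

1. 0.0ms @ 0 + 714.286ms (3/4)
2. 714.286ms @ 3/4 + 2142.857ms (9/4)

note 2 onset = 3/4b = 714.286ms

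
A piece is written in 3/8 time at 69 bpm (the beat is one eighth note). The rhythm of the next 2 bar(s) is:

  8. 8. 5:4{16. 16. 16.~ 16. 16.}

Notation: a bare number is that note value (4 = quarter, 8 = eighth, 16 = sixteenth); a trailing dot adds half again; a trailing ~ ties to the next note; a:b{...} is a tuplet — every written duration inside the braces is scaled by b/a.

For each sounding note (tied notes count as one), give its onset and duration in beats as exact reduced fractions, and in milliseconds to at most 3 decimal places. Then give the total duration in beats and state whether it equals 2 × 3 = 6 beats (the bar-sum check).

1) 0.0ms=0b +1304.348ms=3/2b
2) 1304.348ms=3/2b +1304.348ms=3/2b
3) 2608.696ms=3b +521.739ms=3/5b
4) 3130.435ms=18/5b +521.739ms=3/5b
5) 3652.174ms=21/5b +1043.478ms=6/5b
6) 4695.652ms=27/5b +521.739ms=3/5b
Σ=6b of 6 (69bpm 3/8) — PASS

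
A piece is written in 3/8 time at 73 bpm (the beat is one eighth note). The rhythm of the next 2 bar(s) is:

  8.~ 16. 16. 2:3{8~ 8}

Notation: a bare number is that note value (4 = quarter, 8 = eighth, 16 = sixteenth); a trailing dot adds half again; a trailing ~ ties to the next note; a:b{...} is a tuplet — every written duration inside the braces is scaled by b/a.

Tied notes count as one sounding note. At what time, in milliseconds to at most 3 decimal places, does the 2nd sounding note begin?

note 2 onset = 9/4b = 1849.315ms

1. 0.0ms @ 0 + 1849.315ms (9/4)
2. 1849.315ms @ 9/4 + 616.438ms (3/4)
3. 2465.753ms @ 3 + 2465.753ms (3)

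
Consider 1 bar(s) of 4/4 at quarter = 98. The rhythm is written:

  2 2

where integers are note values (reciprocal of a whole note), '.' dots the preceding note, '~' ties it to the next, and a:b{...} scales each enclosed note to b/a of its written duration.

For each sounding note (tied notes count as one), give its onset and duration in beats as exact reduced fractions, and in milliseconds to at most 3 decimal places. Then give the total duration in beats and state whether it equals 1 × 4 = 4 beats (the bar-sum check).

1) 0.0ms=0b +1224.49ms=2b
2) 1224.49ms=2b +1224.49ms=2b
Σ=4b of 4 (98bpm 4/4) — PASS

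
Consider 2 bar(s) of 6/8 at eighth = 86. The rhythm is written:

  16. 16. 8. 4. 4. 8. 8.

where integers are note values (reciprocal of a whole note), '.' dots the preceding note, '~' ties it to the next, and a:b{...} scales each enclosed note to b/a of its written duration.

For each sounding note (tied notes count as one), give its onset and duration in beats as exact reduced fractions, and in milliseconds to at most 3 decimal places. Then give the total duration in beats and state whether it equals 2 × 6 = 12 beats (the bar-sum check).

1) 0.0ms=0b +523.256ms=3/4b
2) 523.256ms=3/4b +523.256ms=3/4b
3) 1046.512ms=3/2b +1046.512ms=3/2b
4) 2093.023ms=3b +2093.023ms=3b
5) 4186.047ms=6b +2093.023ms=3b
6) 6279.07ms=9b +1046.512ms=3/2b
7) 7325.581ms=21/2b +1046.512ms=3/2b
Σ=12b of 12 (86bpm 6/8) — PASS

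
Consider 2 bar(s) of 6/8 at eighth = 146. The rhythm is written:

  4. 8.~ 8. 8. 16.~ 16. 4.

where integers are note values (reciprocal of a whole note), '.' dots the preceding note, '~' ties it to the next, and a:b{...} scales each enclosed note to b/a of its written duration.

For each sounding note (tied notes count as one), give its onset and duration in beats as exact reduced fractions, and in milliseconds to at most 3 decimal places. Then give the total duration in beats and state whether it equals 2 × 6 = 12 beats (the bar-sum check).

1) 0.0ms=0b +1232.877ms=3b
2) 1232.877ms=3b +1232.877ms=3b
3) 2465.753ms=6b +616.438ms=3/2b
4) 3082.192ms=15/2b +616.438ms=3/2b
5) 3698.63ms=9b +1232.877ms=3b
Σ=12b of 12 (146bpm 6/8) — PASS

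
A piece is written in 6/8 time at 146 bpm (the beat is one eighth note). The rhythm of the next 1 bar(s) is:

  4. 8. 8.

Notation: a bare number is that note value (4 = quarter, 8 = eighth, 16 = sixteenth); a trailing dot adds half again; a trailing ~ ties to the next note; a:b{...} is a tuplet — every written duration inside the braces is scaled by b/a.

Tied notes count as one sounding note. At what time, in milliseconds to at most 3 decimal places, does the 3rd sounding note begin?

1. 0.0ms @ 0 + 1232.877ms (3)
2. 1232.877ms @ 3 + 616.438ms (3/2)
3. 1849.315ms @ 9/2 + 616.438ms (3/2)

note 3 onset = 9/2b = 1849.315ms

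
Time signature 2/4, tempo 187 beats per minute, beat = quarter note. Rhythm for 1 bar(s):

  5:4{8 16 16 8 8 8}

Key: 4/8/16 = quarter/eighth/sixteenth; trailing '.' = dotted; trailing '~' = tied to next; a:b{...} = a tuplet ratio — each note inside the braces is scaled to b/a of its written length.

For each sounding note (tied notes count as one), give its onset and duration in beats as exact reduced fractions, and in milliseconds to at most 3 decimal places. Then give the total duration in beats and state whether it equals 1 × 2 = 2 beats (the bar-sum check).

1) 0.0ms=0b +128.342ms=2/5b
2) 128.342ms=2/5b +64.171ms=1/5b
3) 192.513ms=3/5b +64.171ms=1/5b
4) 256.684ms=4/5b +128.342ms=2/5b
5) 385.027ms=6/5b +128.342ms=2/5b
6) 513.369ms=8/5b +128.342ms=2/5b
Σ=2b of 2 (187bpm 2/4) — PASS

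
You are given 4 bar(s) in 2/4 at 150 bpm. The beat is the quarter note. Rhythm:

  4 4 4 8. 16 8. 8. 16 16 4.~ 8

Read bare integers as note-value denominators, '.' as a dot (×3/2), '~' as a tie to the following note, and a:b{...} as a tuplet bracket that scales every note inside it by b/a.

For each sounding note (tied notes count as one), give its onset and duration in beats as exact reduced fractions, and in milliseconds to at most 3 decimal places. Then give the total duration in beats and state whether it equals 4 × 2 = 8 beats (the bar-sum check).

1) 0.0ms=0b +400.0ms=1b
2) 400.0ms=1b +400.0ms=1b
3) 800.0ms=2b +400.0ms=1b
4) 1200.0ms=3b +300.0ms=3/4b
5) 1500.0ms=15/4b +100.0ms=1/4b
6) 1600.0ms=4b +300.0ms=3/4b
7) 1900.0ms=19/4b +300.0ms=3/4b
8) 2200.0ms=11/2b +100.0ms=1/4b
9) 2300.0ms=23/4b +100.0ms=1/4b
10) 2400.0ms=6b +800.0ms=2b
Σ=8b of 8 (150bpm 2/4) — PASS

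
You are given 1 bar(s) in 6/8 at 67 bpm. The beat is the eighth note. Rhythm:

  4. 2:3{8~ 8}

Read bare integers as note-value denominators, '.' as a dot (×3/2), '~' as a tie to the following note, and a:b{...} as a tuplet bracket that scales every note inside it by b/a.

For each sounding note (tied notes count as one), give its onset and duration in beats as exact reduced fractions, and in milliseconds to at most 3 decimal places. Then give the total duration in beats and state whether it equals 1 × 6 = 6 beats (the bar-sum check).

1) 0.0ms=0b +2686.567ms=3b
2) 2686.567ms=3b +2686.567ms=3b
Σ=6b of 6 (67bpm 6/8) — PASS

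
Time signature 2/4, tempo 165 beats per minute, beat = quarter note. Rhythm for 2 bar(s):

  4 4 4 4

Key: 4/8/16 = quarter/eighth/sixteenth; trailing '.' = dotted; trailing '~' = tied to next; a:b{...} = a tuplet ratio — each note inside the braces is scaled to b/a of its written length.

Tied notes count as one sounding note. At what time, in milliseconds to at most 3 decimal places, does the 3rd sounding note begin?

1. 0.0ms @ 0 + 363.636ms (1)
2. 363.636ms @ 1 + 363.636ms (1)
3. 727.273ms @ 2 + 363.636ms (1)
4. 1090.909ms @ 3 + 363.636ms (1)

note 3 onset = 2b = 727.273ms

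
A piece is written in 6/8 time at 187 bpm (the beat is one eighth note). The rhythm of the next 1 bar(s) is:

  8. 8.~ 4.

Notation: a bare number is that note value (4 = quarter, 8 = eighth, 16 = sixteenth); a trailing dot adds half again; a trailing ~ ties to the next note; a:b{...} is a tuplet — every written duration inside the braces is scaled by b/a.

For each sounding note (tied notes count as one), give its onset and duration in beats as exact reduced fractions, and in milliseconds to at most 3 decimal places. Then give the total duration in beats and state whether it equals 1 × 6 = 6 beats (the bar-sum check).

1) 0.0ms=0b +481.283ms=3/2b
2) 481.283ms=3/2b +1443.85ms=9/2b
Σ=6b of 6 (187bpm 6/8) — PASS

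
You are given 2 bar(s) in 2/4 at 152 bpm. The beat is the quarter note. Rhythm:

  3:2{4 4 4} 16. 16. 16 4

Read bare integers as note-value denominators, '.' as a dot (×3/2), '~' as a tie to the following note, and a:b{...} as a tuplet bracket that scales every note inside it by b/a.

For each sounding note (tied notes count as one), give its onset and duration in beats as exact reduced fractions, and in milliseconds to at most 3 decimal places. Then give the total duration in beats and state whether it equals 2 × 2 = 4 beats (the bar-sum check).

1) 0.0ms=0b +263.158ms=2/3b
2) 263.158ms=2/3b +263.158ms=2/3b
3) 526.316ms=4/3b +263.158ms=2/3b
4) 789.474ms=2b +148.026ms=3/8b
5) 937.5ms=19/8b +148.026ms=3/8b
6) 1085.526ms=11/4b +98.684ms=1/4b
7) 1184.211ms=3b +394.737ms=1b
Σ=4b of 4 (152bpm 2/4) — PASS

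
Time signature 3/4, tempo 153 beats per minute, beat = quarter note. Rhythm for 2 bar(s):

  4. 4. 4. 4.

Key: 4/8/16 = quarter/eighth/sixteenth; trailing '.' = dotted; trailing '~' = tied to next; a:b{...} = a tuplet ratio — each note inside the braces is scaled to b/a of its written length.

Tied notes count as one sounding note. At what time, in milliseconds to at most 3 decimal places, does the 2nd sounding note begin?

note 2 onset = 3/2b = 588.235ms

1. 0.0ms @ 0 + 588.235ms (3/2)
2. 588.235ms @ 3/2 + 588.235ms (3/2)
3. 1176.471ms @ 3 + 588.235ms (3/2)
4. 1764.706ms @ 9/2 + 588.235ms (3/2)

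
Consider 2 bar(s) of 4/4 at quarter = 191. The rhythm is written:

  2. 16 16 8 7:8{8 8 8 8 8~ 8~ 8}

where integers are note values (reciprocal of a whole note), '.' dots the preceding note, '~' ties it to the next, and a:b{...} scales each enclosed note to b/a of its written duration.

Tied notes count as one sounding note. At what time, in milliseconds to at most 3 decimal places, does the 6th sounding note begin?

1. 0.0ms @ 0 + 942.408ms (3)
2. 942.408ms @ 3 + 78.534ms (1/4)
3. 1020.942ms @ 13/4 + 78.534ms (1/4)
4. 1099.476ms @ 7/2 + 157.068ms (1/2)
5. 1256.545ms @ 4 + 179.506ms (4/7)
6. 1436.051ms @ 32/7 + 179.506ms (4/7)
7. 1615.557ms @ 36/7 + 179.506ms (4/7)
8. 1795.064ms @ 40/7 + 179.506ms (4/7)
9. 1974.57ms @ 44/7 + 538.519ms (12/7)

note 6 onset = 32/7b = 1436.051ms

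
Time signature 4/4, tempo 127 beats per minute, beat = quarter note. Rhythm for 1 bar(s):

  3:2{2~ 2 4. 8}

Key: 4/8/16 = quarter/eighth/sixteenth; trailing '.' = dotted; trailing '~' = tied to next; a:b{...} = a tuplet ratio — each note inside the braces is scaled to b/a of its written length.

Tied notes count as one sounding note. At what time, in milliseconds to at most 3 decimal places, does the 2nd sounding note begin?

note 2 onset = 8/3b = 1259.843ms

1. 0.0ms @ 0 + 1259.843ms (8/3)
2. 1259.843ms @ 8/3 + 472.441ms (1)
3. 1732.283ms @ 11/3 + 157.48ms (1/3)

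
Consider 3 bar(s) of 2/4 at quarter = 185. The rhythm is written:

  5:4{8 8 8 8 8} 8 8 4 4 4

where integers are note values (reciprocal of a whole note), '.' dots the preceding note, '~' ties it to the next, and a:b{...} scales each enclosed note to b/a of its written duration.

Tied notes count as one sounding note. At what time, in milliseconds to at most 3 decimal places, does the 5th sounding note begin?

1. 0.0ms @ 0 + 129.73ms (2/5)
2. 129.73ms @ 2/5 + 129.73ms (2/5)
3. 259.459ms @ 4/5 + 129.73ms (2/5)
4. 389.189ms @ 6/5 + 129.73ms (2/5)
5. 518.919ms @ 8/5 + 129.73ms (2/5)
6. 648.649ms @ 2 + 162.162ms (1/2)
7. 810.811ms @ 5/2 + 162.162ms (1/2)
8. 972.973ms @ 3 + 324.324ms (1)
9. 1297.297ms @ 4 + 324.324ms (1)
10. 1621.622ms @ 5 + 324.324ms (1)

note 5 onset = 8/5b = 518.919ms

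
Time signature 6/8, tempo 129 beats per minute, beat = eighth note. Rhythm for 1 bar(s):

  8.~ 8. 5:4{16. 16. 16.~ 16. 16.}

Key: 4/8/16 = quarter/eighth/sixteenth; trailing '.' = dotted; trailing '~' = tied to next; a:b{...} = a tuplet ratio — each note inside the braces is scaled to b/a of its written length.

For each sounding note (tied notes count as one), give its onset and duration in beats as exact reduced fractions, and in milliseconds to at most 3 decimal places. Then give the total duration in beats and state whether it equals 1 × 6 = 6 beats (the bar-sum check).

1) 0.0ms=0b +1395.349ms=3b
2) 1395.349ms=3b +279.07ms=3/5b
3) 1674.419ms=18/5b +279.07ms=3/5b
4) 1953.488ms=21/5b +558.14ms=6/5b
5) 2511.628ms=27/5b +279.07ms=3/5b
Σ=6b of 6 (129bpm 6/8) — PASS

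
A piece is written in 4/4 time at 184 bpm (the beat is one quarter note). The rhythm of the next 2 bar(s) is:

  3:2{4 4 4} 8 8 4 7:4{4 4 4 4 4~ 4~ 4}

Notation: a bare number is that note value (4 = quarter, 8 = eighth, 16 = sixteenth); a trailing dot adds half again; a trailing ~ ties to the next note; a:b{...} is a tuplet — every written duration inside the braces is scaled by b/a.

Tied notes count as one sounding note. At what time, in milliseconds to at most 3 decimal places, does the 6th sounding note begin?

note 6 onset = 3b = 978.261ms

1. 0.0ms @ 0 + 217.391ms (2/3)
2. 217.391ms @ 2/3 + 217.391ms (2/3)
3. 434.783ms @ 4/3 + 217.391ms (2/3)
4. 652.174ms @ 2 + 163.043ms (1/2)
5. 815.217ms @ 5/2 + 163.043ms (1/2)
6. 978.261ms @ 3 + 326.087ms (1)
7. 1304.348ms @ 4 + 186.335ms (4/7)
8. 1490.683ms @ 32/7 + 186.335ms (4/7)
9. 1677.019ms @ 36/7 + 186.335ms (4/7)
10. 1863.354ms @ 40/7 + 186.335ms (4/7)
11. 2049.689ms @ 44/7 + 559.006ms (12/7)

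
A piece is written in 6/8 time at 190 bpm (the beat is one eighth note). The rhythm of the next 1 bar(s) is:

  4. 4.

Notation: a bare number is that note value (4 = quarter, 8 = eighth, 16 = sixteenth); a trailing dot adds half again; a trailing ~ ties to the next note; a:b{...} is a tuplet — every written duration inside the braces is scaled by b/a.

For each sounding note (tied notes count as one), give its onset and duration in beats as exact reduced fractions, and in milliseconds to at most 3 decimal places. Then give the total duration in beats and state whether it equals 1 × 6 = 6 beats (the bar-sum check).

1) 0.0ms=0b +947.368ms=3b
2) 947.368ms=3b +947.368ms=3b
Σ=6b of 6 (190bpm 6/8) — PASS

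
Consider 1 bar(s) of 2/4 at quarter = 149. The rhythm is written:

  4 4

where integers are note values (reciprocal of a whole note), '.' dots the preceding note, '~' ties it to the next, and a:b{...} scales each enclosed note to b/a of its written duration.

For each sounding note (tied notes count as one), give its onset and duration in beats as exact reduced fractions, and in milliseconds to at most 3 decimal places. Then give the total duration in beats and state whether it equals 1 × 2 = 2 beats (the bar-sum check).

1) 0.0ms=0b +402.685ms=1b
2) 402.685ms=1b +402.685ms=1b
Σ=2b of 2 (149bpm 2/4) — PASS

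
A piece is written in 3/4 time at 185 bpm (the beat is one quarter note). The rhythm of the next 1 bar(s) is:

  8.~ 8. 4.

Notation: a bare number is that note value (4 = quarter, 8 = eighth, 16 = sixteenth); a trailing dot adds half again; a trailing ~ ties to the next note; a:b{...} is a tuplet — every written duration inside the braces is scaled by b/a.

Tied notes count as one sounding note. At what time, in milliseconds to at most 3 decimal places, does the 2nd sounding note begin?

note 2 onset = 3/2b = 486.486ms

1. 0.0ms @ 0 + 486.486ms (3/2)
2. 486.486ms @ 3/2 + 486.486ms (3/2)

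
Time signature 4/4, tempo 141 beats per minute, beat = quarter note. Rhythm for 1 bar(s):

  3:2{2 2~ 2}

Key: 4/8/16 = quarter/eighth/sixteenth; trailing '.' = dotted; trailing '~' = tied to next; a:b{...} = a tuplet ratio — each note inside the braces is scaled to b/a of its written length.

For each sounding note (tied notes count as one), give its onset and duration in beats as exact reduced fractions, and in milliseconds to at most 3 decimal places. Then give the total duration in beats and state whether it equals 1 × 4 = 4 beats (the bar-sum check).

1) 0.0ms=0b +567.376ms=4/3b
2) 567.376ms=4/3b +1134.752ms=8/3b
Σ=4b of 4 (141bpm 4/4) — PASS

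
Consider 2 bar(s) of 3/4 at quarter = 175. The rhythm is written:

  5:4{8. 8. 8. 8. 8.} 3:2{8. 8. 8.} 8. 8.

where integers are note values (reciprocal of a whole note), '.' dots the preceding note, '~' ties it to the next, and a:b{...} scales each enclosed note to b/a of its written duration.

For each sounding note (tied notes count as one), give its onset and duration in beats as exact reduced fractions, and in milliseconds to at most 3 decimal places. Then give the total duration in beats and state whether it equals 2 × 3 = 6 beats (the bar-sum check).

1) 0.0ms=0b +205.714ms=3/5b
2) 205.714ms=3/5b +205.714ms=3/5b
3) 411.429ms=6/5b +205.714ms=3/5b
4) 617.143ms=9/5b +205.714ms=3/5b
5) 822.857ms=12/5b +205.714ms=3/5b
6) 1028.571ms=3b +171.429ms=1/2b
7) 1200.0ms=7/2b +171.429ms=1/2b
8) 1371.429ms=4b +171.429ms=1/2b
9) 1542.857ms=9/2b +257.143ms=3/4b
10) 1800.0ms=21/4b +257.143ms=3/4b
Σ=6b of 6 (175bpm 3/4) — PASS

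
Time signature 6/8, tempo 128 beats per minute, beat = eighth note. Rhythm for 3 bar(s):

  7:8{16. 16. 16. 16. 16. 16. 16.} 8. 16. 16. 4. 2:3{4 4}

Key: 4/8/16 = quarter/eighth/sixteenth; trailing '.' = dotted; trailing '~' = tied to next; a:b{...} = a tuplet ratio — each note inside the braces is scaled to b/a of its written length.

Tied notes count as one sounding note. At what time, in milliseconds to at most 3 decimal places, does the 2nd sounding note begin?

note 2 onset = 6/7b = 401.786ms

1. 0.0ms @ 0 + 401.786ms (6/7)
2. 401.786ms @ 6/7 + 401.786ms (6/7)
3. 803.571ms @ 12/7 + 401.786ms (6/7)
4. 1205.357ms @ 18/7 + 401.786ms (6/7)
5. 1607.143ms @ 24/7 + 401.786ms (6/7)
6. 2008.929ms @ 30/7 + 401.786ms (6/7)
7. 2410.714ms @ 36/7 + 401.786ms (6/7)
8. 2812.5ms @ 6 + 703.125ms (3/2)
9. 3515.625ms @ 15/2 + 351.562ms (3/4)
10. 3867.188ms @ 33/4 + 351.562ms (3/4)
11. 4218.75ms @ 9 + 1406.25ms (3)
12. 5625.0ms @ 12 + 1406.25ms (3)
13. 7031.25ms @ 15 + 1406.25ms (3)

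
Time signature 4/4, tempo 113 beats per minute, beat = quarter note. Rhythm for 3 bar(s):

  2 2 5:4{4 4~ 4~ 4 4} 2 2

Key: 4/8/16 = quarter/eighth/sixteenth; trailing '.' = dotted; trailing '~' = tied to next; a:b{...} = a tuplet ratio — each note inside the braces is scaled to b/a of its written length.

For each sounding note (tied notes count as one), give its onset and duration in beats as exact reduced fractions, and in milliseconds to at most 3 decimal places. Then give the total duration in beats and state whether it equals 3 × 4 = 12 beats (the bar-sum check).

1) 0.0ms=0b +1061.947ms=2b
2) 1061.947ms=2b +1061.947ms=2b
3) 2123.894ms=4b +424.779ms=4/5b
4) 2548.673ms=24/5b +1274.336ms=12/5b
5) 3823.009ms=36/5b +424.779ms=4/5b
6) 4247.788ms=8b +1061.947ms=2b
7) 5309.735ms=10b +1061.947ms=2b
Σ=12b of 12 (113bpm 4/4) — PASS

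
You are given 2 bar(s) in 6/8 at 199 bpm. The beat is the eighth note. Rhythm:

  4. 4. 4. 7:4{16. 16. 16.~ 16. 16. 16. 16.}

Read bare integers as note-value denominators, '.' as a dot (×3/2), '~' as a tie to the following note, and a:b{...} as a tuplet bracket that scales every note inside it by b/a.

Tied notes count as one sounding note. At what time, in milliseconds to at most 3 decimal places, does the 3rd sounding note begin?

1. 0.0ms @ 0 + 904.523ms (3)
2. 904.523ms @ 3 + 904.523ms (3)
3. 1809.045ms @ 6 + 904.523ms (3)
4. 2713.568ms @ 9 + 129.218ms (3/7)
5. 2842.785ms @ 66/7 + 129.218ms (3/7)
6. 2972.003ms @ 69/7 + 258.435ms (6/7)
7. 3230.438ms @ 75/7 + 129.218ms (3/7)
8. 3359.655ms @ 78/7 + 129.218ms (3/7)
9. 3488.873ms @ 81/7 + 129.218ms (3/7)

note 3 onset = 6b = 1809.045ms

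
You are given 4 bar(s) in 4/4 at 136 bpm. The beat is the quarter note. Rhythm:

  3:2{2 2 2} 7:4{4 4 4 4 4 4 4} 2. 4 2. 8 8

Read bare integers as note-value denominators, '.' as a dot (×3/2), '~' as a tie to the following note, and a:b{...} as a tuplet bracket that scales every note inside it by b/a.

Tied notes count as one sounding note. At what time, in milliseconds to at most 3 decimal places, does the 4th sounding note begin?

note 4 onset = 4b = 1764.706ms

1. 0.0ms @ 0 + 588.235ms (4/3)
2. 588.235ms @ 4/3 + 588.235ms (4/3)
3. 1176.471ms @ 8/3 + 588.235ms (4/3)
4. 1764.706ms @ 4 + 252.101ms (4/7)
5. 2016.807ms @ 32/7 + 252.101ms (4/7)
6. 2268.908ms @ 36/7 + 252.101ms (4/7)
7. 2521.008ms @ 40/7 + 252.101ms (4/7)
8. 2773.109ms @ 44/7 + 252.101ms (4/7)
9. 3025.21ms @ 48/7 + 252.101ms (4/7)
10. 3277.311ms @ 52/7 + 252.101ms (4/7)
11. 3529.412ms @ 8 + 1323.529ms (3)
12. 4852.941ms @ 11 + 441.176ms (1)
13. 5294.118ms @ 12 + 1323.529ms (3)
14. 6617.647ms @ 15 + 220.588ms (1/2)
15. 6838.235ms @ 31/2 + 220.588ms (1/2)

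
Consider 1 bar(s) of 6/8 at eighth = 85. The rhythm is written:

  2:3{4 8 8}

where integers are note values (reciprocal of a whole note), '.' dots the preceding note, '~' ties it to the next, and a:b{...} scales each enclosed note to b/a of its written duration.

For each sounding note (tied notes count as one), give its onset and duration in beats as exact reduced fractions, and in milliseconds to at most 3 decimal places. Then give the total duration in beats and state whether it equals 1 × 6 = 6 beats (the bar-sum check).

1) 0.0ms=0b +2117.647ms=3b
2) 2117.647ms=3b +1058.824ms=3/2b
3) 3176.471ms=9/2b +1058.824ms=3/2b
Σ=6b of 6 (85bpm 6/8) — PASS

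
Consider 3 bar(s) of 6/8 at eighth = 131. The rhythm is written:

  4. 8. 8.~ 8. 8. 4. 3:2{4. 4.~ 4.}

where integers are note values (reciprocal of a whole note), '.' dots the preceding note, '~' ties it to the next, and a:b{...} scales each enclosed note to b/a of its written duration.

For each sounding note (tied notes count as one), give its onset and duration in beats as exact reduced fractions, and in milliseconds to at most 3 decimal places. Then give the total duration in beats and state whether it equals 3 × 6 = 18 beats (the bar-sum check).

1) 0.0ms=0b +1374.046ms=3b
2) 1374.046ms=3b +687.023ms=3/2b
3) 2061.069ms=9/2b +1374.046ms=3b
4) 3435.115ms=15/2b +687.023ms=3/2b
5) 4122.137ms=9b +1374.046ms=3b
6) 5496.183ms=12b +916.031ms=2b
7) 6412.214ms=14b +1832.061ms=4b
Σ=18b of 18 (131bpm 6/8) — PASS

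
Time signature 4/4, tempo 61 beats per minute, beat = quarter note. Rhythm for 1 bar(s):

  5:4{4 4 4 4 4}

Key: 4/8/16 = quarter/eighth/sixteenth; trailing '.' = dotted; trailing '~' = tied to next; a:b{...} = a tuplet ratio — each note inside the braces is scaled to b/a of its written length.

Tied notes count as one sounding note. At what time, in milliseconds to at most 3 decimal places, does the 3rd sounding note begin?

1. 0.0ms @ 0 + 786.885ms (4/5)
2. 786.885ms @ 4/5 + 786.885ms (4/5)
3. 1573.77ms @ 8/5 + 786.885ms (4/5)
4. 2360.656ms @ 12/5 + 786.885ms (4/5)
5. 3147.541ms @ 16/5 + 786.885ms (4/5)

note 3 onset = 8/5b = 1573.77ms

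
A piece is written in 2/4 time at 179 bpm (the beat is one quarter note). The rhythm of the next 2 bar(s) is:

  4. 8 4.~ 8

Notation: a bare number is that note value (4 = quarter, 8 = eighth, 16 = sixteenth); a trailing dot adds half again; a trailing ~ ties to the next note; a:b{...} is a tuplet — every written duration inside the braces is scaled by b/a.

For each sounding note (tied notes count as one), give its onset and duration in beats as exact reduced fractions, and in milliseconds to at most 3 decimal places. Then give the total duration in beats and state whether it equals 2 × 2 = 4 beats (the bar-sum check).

1) 0.0ms=0b +502.793ms=3/2b
2) 502.793ms=3/2b +167.598ms=1/2b
3) 670.391ms=2b +670.391ms=2b
Σ=4b of 4 (179bpm 2/4) — PASS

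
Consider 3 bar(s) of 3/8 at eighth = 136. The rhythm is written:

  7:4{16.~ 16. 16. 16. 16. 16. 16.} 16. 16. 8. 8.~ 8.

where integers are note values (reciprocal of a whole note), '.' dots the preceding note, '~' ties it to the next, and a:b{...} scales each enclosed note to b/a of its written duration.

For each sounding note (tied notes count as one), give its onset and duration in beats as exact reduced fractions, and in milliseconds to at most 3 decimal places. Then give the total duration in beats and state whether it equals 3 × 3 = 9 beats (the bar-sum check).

1) 0.0ms=0b +378.151ms=6/7b
2) 378.151ms=6/7b +189.076ms=3/7b
3) 567.227ms=9/7b +189.076ms=3/7b
4) 756.303ms=12/7b +189.076ms=3/7b
5) 945.378ms=15/7b +189.076ms=3/7b
6) 1134.454ms=18/7b +189.076ms=3/7b
7) 1323.529ms=3b +330.882ms=3/4b
8) 1654.412ms=15/4b +330.882ms=3/4b
9) 1985.294ms=9/2b +661.765ms=3/2b
10) 2647.059ms=6b +1323.529ms=3b
Σ=9b of 9 (136bpm 3/8) — PASS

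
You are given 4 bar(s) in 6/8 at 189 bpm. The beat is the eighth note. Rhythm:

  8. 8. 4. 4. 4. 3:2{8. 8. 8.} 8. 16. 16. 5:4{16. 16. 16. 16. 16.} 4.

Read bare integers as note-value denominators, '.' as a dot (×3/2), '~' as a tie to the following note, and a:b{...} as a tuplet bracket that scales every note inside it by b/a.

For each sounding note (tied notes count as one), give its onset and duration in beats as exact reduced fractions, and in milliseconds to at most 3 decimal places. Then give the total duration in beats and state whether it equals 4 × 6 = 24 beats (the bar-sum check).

1) 0.0ms=0b +476.19ms=3/2b
2) 476.19ms=3/2b +476.19ms=3/2b
3) 952.381ms=3b +952.381ms=3b
4) 1904.762ms=6b +952.381ms=3b
5) 2857.143ms=9b +952.381ms=3b
6) 3809.524ms=12b +317.46ms=1b
7) 4126.984ms=13b +317.46ms=1b
8) 4444.444ms=14b +317.46ms=1b
9) 4761.905ms=15b +476.19ms=3/2b
10) 5238.095ms=33/2b +238.095ms=3/4b
11) 5476.19ms=69/4b +238.095ms=3/4b
12) 5714.286ms=18b +190.476ms=3/5b
13) 5904.762ms=93/5b +190.476ms=3/5b
14) 6095.238ms=96/5b +190.476ms=3/5b
15) 6285.714ms=99/5b +190.476ms=3/5b
16) 6476.19ms=102/5b +190.476ms=3/5b
17) 6666.667ms=21b +952.381ms=3b
Σ=24b of 24 (189bpm 6/8) — PASS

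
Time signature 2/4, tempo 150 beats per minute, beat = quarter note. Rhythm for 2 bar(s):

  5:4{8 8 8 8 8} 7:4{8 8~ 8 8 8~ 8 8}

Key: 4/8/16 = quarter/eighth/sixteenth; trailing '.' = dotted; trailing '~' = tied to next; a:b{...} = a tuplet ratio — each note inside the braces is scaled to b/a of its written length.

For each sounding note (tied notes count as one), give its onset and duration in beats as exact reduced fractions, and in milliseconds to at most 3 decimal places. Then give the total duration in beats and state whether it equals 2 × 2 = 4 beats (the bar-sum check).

1) 0.0ms=0b +160.0ms=2/5b
2) 160.0ms=2/5b +160.0ms=2/5b
3) 320.0ms=4/5b +160.0ms=2/5b
4) 480.0ms=6/5b +160.0ms=2/5b
5) 640.0ms=8/5b +160.0ms=2/5b
6) 800.0ms=2b +114.286ms=2/7b
7) 914.286ms=16/7b +228.571ms=4/7b
8) 1142.857ms=20/7b +114.286ms=2/7b
9) 1257.143ms=22/7b +228.571ms=4/7b
10) 1485.714ms=26/7b +114.286ms=2/7b
Σ=4b of 4 (150bpm 2/4) — PASS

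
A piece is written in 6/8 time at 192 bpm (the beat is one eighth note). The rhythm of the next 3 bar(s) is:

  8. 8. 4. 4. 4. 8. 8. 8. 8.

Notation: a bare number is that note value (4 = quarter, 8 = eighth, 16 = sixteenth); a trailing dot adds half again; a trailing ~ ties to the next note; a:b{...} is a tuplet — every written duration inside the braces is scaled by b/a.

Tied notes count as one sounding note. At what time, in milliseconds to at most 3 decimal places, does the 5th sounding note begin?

note 5 onset = 9b = 2812.5ms

1. 0.0ms @ 0 + 468.75ms (3/2)
2. 468.75ms @ 3/2 + 468.75ms (3/2)
3. 937.5ms @ 3 + 937.5ms (3)
4. 1875.0ms @ 6 + 937.5ms (3)
5. 2812.5ms @ 9 + 937.5ms (3)
6. 3750.0ms @ 12 + 468.75ms (3/2)
7. 4218.75ms @ 27/2 + 468.75ms (3/2)
8. 4687.5ms @ 15 + 468.75ms (3/2)
9. 5156.25ms @ 33/2 + 468.75ms (3/2)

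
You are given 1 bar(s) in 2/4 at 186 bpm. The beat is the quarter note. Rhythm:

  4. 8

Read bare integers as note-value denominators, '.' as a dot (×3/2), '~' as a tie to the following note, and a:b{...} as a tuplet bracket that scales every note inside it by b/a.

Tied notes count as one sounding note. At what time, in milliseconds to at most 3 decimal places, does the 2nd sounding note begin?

1. 0.0ms @ 0 + 483.871ms (3/2)
2. 483.871ms @ 3/2 + 161.29ms (1/2)

note 2 onset = 3/2b = 483.871ms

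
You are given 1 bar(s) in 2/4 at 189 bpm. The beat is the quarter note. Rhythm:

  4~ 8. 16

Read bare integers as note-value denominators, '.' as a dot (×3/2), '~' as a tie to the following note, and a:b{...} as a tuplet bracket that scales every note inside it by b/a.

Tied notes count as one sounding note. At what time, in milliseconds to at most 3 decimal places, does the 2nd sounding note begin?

1. 0.0ms @ 0 + 555.556ms (7/4)
2. 555.556ms @ 7/4 + 79.365ms (1/4)

note 2 onset = 7/4b = 555.556ms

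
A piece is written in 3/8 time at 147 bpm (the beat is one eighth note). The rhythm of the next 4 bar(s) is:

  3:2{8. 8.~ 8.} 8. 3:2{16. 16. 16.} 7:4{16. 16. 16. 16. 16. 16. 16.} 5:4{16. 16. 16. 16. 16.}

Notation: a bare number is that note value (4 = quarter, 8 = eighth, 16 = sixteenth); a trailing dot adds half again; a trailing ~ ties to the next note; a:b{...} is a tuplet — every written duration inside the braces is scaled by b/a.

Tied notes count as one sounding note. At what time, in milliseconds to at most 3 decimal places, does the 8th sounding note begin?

note 8 onset = 45/7b = 2623.907ms

1. 0.0ms @ 0 + 408.163ms (1)
2. 408.163ms @ 1 + 816.327ms (2)
3. 1224.49ms @ 3 + 612.245ms (3/2)
4. 1836.735ms @ 9/2 + 204.082ms (1/2)
5. 2040.816ms @ 5 + 204.082ms (1/2)
6. 2244.898ms @ 11/2 + 204.082ms (1/2)
7. 2448.98ms @ 6 + 174.927ms (3/7)
8. 2623.907ms @ 45/7 + 174.927ms (3/7)
9. 2798.834ms @ 48/7 + 174.927ms (3/7)
10. 2973.761ms @ 51/7 + 174.927ms (3/7)
11. 3148.688ms @ 54/7 + 174.927ms (3/7)
12. 3323.615ms @ 57/7 + 174.927ms (3/7)
13. 3498.542ms @ 60/7 + 174.927ms (3/7)
14. 3673.469ms @ 9 + 244.898ms (3/5)
15. 3918.367ms @ 48/5 + 244.898ms (3/5)
16. 4163.265ms @ 51/5 + 244.898ms (3/5)
17. 4408.163ms @ 54/5 + 244.898ms (3/5)
18. 4653.061ms @ 57/5 + 244.898ms (3/5)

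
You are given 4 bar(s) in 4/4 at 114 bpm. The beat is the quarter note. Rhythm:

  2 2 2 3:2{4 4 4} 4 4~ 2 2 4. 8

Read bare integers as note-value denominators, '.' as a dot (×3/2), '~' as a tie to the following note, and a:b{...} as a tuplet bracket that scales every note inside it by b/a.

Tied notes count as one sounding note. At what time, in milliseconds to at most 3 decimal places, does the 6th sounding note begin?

note 6 onset = 22/3b = 3859.649ms

1. 0.0ms @ 0 + 1052.632ms (2)
2. 1052.632ms @ 2 + 1052.632ms (2)
3. 2105.263ms @ 4 + 1052.632ms (2)
4. 3157.895ms @ 6 + 350.877ms (2/3)
5. 3508.772ms @ 20/3 + 350.877ms (2/3)
6. 3859.649ms @ 22/3 + 350.877ms (2/3)
7. 4210.526ms @ 8 + 526.316ms (1)
8. 4736.842ms @ 9 + 1578.947ms (3)
9. 6315.789ms @ 12 + 1052.632ms (2)
10. 7368.421ms @ 14 + 789.474ms (3/2)
11. 8157.895ms @ 31/2 + 263.158ms (1/2)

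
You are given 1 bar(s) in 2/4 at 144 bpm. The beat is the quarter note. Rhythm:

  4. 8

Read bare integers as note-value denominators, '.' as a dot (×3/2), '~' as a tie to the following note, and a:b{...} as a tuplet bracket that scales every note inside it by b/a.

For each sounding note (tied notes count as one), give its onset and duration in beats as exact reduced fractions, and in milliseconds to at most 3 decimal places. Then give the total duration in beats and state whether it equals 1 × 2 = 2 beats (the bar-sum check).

1) 0.0ms=0b +625.0ms=3/2b
2) 625.0ms=3/2b +208.333ms=1/2b
Σ=2b of 2 (144bpm 2/4) — PASS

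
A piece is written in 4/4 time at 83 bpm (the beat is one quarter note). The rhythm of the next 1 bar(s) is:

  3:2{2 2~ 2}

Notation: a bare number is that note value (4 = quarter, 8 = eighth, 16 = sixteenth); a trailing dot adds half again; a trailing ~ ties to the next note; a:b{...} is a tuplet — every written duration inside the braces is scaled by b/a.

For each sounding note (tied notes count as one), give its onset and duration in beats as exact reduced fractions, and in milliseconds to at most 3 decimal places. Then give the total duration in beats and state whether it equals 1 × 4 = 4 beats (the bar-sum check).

1) 0.0ms=0b +963.855ms=4/3b
2) 963.855ms=4/3b +1927.711ms=8/3b
Σ=4b of 4 (83bpm 4/4) — PASS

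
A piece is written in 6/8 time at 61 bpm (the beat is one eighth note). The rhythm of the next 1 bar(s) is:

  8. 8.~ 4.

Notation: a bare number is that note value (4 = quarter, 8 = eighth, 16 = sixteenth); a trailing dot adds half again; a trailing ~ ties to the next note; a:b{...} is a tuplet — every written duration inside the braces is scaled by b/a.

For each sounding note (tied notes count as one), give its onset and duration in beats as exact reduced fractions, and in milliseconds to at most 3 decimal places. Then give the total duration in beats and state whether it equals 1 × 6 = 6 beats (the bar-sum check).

1) 0.0ms=0b +1475.41ms=3/2b
2) 1475.41ms=3/2b +4426.23ms=9/2b
Σ=6b of 6 (61bpm 6/8) — PASS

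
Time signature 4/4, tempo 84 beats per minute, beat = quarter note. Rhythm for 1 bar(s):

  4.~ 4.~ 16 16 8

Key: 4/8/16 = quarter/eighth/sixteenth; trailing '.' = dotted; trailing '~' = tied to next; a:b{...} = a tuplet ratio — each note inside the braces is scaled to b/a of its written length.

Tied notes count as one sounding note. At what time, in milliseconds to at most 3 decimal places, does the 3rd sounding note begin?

1. 0.0ms @ 0 + 2321.429ms (13/4)
2. 2321.429ms @ 13/4 + 178.571ms (1/4)
3. 2500.0ms @ 7/2 + 357.143ms (1/2)

note 3 onset = 7/2b = 2500.0ms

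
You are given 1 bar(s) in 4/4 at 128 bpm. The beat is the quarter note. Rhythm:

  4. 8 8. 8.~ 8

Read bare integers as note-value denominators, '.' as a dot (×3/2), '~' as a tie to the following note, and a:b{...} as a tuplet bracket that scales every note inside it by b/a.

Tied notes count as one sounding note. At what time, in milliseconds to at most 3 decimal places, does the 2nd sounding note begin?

1. 0.0ms @ 0 + 703.125ms (3/2)
2. 703.125ms @ 3/2 + 234.375ms (1/2)
3. 937.5ms @ 2 + 351.562ms (3/4)
4. 1289.062ms @ 11/4 + 585.938ms (5/4)

note 2 onset = 3/2b = 703.125ms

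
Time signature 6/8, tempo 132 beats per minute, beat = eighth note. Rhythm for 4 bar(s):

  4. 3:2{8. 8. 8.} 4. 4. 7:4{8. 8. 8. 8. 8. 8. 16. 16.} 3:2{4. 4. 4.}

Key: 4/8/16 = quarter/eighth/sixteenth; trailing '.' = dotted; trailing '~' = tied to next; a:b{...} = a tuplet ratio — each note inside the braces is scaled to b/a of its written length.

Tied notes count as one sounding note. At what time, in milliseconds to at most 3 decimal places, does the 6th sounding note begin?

note 6 onset = 9b = 4090.909ms

1. 0.0ms @ 0 + 1363.636ms (3)
2. 1363.636ms @ 3 + 454.545ms (1)
3. 1818.182ms @ 4 + 454.545ms (1)
4. 2272.727ms @ 5 + 454.545ms (1)
5. 2727.273ms @ 6 + 1363.636ms (3)
6. 4090.909ms @ 9 + 1363.636ms (3)
7. 5454.545ms @ 12 + 389.61ms (6/7)
8. 5844.156ms @ 90/7 + 389.61ms (6/7)
9. 6233.766ms @ 96/7 + 389.61ms (6/7)
10. 6623.377ms @ 102/7 + 389.61ms (6/7)
11. 7012.987ms @ 108/7 + 389.61ms (6/7)
12. 7402.597ms @ 114/7 + 389.61ms (6/7)
13. 7792.208ms @ 120/7 + 194.805ms (3/7)
14. 7987.013ms @ 123/7 + 194.805ms (3/7)
15. 8181.818ms @ 18 + 909.091ms (2)
16. 9090.909ms @ 20 + 909.091ms (2)
17. 10000.0ms @ 22 + 909.091ms (2)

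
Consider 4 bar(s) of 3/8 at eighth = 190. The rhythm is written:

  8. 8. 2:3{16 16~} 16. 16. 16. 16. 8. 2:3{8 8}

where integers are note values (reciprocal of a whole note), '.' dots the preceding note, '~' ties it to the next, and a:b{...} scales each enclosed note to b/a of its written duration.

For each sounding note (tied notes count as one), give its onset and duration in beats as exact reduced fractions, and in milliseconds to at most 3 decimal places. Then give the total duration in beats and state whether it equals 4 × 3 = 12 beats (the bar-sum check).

1) 0.0ms=0b +473.684ms=3/2b
2) 473.684ms=3/2b +473.684ms=3/2b
3) 947.368ms=3b +236.842ms=3/4b
4) 1184.211ms=15/4b +473.684ms=3/2b
5) 1657.895ms=21/4b +236.842ms=3/4b
6) 1894.737ms=6b +236.842ms=3/4b
7) 2131.579ms=27/4b +236.842ms=3/4b
8) 2368.421ms=15/2b +473.684ms=3/2b
9) 2842.105ms=9b +473.684ms=3/2b
10) 3315.789ms=21/2b +473.684ms=3/2b
Σ=12b of 12 (190bpm 3/8) — PASS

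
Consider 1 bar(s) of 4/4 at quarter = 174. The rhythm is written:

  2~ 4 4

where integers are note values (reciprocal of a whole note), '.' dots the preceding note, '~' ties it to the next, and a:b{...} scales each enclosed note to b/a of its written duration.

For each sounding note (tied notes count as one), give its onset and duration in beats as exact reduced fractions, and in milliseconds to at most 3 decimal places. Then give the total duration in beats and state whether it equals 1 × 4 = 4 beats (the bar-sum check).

1) 0.0ms=0b +1034.483ms=3b
2) 1034.483ms=3b +344.828ms=1b
Σ=4b of 4 (174bpm 4/4) — PASS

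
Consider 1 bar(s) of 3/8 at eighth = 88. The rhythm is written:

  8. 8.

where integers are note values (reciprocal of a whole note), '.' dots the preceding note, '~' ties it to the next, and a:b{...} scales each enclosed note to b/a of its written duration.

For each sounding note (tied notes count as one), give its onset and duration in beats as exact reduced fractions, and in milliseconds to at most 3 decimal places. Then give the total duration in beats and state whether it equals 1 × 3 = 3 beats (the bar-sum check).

1) 0.0ms=0b +1022.727ms=3/2b
2) 1022.727ms=3/2b +1022.727ms=3/2b
Σ=3b of 3 (88bpm 3/8) — PASS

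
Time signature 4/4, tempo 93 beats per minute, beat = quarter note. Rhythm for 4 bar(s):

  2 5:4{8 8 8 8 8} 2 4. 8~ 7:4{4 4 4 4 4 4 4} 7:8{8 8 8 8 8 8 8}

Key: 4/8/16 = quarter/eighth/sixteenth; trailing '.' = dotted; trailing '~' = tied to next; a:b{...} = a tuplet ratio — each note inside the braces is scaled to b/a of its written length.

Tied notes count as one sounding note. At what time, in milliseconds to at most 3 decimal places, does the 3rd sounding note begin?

note 3 onset = 12/5b = 1548.387ms

1. 0.0ms @ 0 + 1290.323ms (2)
2. 1290.323ms @ 2 + 258.065ms (2/5)
3. 1548.387ms @ 12/5 + 258.065ms (2/5)
4. 1806.452ms @ 14/5 + 258.065ms (2/5)
5. 2064.516ms @ 16/5 + 258.065ms (2/5)
6. 2322.581ms @ 18/5 + 258.065ms (2/5)
7. 2580.645ms @ 4 + 1290.323ms (2)
8. 3870.968ms @ 6 + 967.742ms (3/2)
9. 4838.71ms @ 15/2 + 691.244ms (15/14)
10. 5529.954ms @ 60/7 + 368.664ms (4/7)
11. 5898.618ms @ 64/7 + 368.664ms (4/7)
12. 6267.281ms @ 68/7 + 368.664ms (4/7)
13. 6635.945ms @ 72/7 + 368.664ms (4/7)
14. 7004.608ms @ 76/7 + 368.664ms (4/7)
15. 7373.272ms @ 80/7 + 368.664ms (4/7)
16. 7741.935ms @ 12 + 368.664ms (4/7)
17. 8110.599ms @ 88/7 + 368.664ms (4/7)
18. 8479.263ms @ 92/7 + 368.664ms (4/7)
19. 8847.926ms @ 96/7 + 368.664ms (4/7)
20. 9216.59ms @ 100/7 + 368.664ms (4/7)
21. 9585.253ms @ 104/7 + 368.664ms (4/7)
22. 9953.917ms @ 108/7 + 368.664ms (4/7)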